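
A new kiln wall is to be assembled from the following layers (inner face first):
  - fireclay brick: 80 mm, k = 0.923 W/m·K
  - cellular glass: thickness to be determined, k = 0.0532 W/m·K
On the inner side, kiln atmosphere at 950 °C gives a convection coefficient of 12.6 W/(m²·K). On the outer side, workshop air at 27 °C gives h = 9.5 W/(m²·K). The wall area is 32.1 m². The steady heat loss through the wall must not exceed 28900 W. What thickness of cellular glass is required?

Treating each layer as a thermal resistance in series:
R_inner film = 1/(h_i·A) = 1/(12.6×32.1) = 0.002472 K/W
R_fireclay brick = L/(kA) = 0.08/(0.923×32.1) = 0.0027 K/W
R_outer film = 1/(h_o·A) = 1/(9.5×32.1) = 0.003279 K/W
Sum of the known resistances R_other = 0.008452 K/W
Required total resistance R_tot = ΔT/Q_allow = 923/28900 = 0.03194 K/W
R_cellular glass = R_tot − R_other = 0.02349 K/W
L = R·k·A = 0.02349×0.0532×32.1

L ≈ 40.1 mm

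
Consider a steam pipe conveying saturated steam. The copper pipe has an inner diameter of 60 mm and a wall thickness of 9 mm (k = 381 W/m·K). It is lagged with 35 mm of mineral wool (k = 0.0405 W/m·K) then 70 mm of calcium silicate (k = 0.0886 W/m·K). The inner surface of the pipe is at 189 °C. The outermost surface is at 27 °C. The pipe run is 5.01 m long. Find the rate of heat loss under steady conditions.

Radial resistances (cylindrical: R_cond = ln(r_o/r_i)/(2πkL), R_conv = 1/(h·2πrL)):
R_copper pipe wall = ln(39/30)/(2π×381×5.01) = 2.188×10^-5 K/W
R_mineral wool = ln(74/39)/(2π×0.0405×5.01) = 0.5024 K/W
R_calcium silicate = ln(144/74)/(2π×0.0886×5.01) = 0.2387 K/W
R_total = 0.7411 K/W
Q = ΔT/R_total = 162/0.7411

Q ≈ 219 W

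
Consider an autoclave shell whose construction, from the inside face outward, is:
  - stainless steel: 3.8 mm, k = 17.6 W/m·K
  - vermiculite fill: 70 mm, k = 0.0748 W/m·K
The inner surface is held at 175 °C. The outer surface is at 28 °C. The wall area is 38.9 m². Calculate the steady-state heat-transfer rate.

Q ≈ 6110 W

Thermal resistances in series:
R_stainless steel = L/(kA) = 0.0038/(17.6×38.9) = 5.55×10^-6 K/W
R_vermiculite fill = L/(kA) = 0.07/(0.0748×38.9) = 0.02406 K/W
R_total = 0.02406 K/W
Q = ΔT / R_total = 147 / 0.02406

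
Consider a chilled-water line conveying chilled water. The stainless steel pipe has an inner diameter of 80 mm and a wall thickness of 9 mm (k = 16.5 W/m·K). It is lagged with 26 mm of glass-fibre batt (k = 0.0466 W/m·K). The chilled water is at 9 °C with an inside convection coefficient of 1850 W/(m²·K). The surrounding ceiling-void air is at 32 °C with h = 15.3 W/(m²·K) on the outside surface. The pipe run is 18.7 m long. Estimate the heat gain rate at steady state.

Cylindrical conduction, so R = ln(r₂/r₁)/(2πkL) per layer, in series:
R_inner film = 1/(h_i·2πr₁L) = 1/(1850×2π×0.04×18.7) = 1.15×10^-4 K/W
R_stainless steel pipe wall = ln(49/40)/(2π×16.5×18.7) = 1.047×10^-4 K/W
R_glass-fibre batt = ln(75/49)/(2π×0.0466×18.7) = 0.07774 K/W
R_outer film = 1/(h_o·2πr_oL) = 1/(15.3×2π×0.075×18.7) = 0.007417 K/W
R_total = 0.08538 K/W
Q = ΔT/R_total = 23/0.08538

Q ≈ 269 W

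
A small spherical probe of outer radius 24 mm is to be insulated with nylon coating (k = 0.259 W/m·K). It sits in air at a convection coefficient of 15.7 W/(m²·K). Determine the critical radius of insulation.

For a sphere r_cr = 2k/h = 2×0.259/15.7
r_cr = 33 mm; since the bare radius (24 mm) is below r_cr, adding a thin layer of insulation will *increase* heat loss.

r_cr ≈ 33 mm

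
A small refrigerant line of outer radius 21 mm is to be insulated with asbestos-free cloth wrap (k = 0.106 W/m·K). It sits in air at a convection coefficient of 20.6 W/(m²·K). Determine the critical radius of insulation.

For a cylinder r_cr = k/h = 0.106/20.6
r_cr = 5.15 mm; since the bare radius (21 mm) is above r_cr, any added insulation will reduce heat loss.

r_cr ≈ 5.15 mm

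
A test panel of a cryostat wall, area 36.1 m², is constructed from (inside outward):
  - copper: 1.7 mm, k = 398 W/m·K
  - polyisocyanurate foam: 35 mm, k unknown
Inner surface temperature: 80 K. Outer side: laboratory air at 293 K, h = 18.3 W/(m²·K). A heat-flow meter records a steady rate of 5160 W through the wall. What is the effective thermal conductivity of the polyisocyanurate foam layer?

Model the wall as resistances in series:
R_copper = L/(kA) = 0.0017/(398×36.1) = 1.183×10^-7 K/W
R_outer film = 1/(h_o·A) = 1/(18.3×36.1) = 0.001514 K/W
Sum of known resistances R_other = 0.001514 K/W
Total R = ΔT/Q = 213/5160 = 0.04128 K/W
R_polyisocyanurate foam = R_total − R_other = 0.03977 K/W
k = L/(R·A) = 0.035/(0.03977×36.1)

k ≈ 0.0244 W/(m·K)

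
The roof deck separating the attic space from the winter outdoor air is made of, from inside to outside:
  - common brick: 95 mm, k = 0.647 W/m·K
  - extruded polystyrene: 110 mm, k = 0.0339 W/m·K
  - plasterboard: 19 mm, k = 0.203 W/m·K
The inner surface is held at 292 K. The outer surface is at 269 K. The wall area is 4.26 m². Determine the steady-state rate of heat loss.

Using the resistance-network approach (series):
R_common brick = L/(kA) = 0.095/(0.647×4.26) = 0.03447 K/W
R_extruded polystyrene = L/(kA) = 0.11/(0.0339×4.26) = 0.7617 K/W
R_plasterboard = L/(kA) = 0.019/(0.203×4.26) = 0.02197 K/W
R_total = 0.8181 K/W
Q = ΔT / R_total = 23 / 0.8181

Q ≈ 28.1 W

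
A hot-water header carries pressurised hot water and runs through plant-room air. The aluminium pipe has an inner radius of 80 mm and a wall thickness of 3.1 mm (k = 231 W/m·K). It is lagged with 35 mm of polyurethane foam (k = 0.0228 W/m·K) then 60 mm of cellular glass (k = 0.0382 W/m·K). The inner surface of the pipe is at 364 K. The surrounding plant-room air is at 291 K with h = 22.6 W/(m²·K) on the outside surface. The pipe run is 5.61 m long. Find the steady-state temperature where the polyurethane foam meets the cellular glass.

Per-layer cylindrical resistances, series-summed:
R_aluminium pipe wall = ln(83.1/80)/(2π×231×5.61) = 4.669×10^-6 K/W
R_polyurethane foam = ln(118.1/83.1)/(2π×0.0228×5.61) = 0.4374 K/W
R_cellular glass = ln(178.1/118.1)/(2π×0.0382×5.61) = 0.3051 K/W
R_outer film = 1/(h_o·2πr_oL) = 1/(22.6×2π×0.1781×5.61) = 0.007048 K/W
R_total = 0.7495 K/W
Q = ΔT/R_total = 73/0.7495
Q = 97.4 W
T_interface = T_inner − Q·ΣR(inner→interface) = 364 − 97.4×0.4374

T ≈ 321 K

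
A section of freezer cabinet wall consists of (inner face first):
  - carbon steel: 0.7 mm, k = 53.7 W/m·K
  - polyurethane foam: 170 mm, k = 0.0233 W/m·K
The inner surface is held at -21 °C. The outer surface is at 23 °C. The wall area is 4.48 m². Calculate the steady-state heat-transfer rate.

Thermal resistances in series:
R_carbon steel = L/(kA) = 0.0007/(53.7×4.48) = 2.91×10^-6 K/W
R_polyurethane foam = L/(kA) = 0.17/(0.0233×4.48) = 1.629 K/W
R_total = 1.629 K/W
Q = ΔT / R_total = 44 / 1.629

Q ≈ 27 W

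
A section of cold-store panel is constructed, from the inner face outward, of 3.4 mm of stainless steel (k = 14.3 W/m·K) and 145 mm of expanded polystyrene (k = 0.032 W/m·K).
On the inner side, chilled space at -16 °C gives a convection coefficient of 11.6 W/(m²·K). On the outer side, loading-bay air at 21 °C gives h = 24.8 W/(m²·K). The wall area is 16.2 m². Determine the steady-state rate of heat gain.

Using the resistance-network approach (series):
R_inner film = 1/(h_i·A) = 1/(11.6×16.2) = 0.005321 K/W
R_stainless steel = L/(kA) = 0.0034/(14.3×16.2) = 1.468×10^-5 K/W
R_expanded polystyrene = L/(kA) = 0.145/(0.032×16.2) = 0.2797 K/W
R_outer film = 1/(h_o·A) = 1/(24.8×16.2) = 0.002489 K/W
R_total = 0.2875 K/W
Q = ΔT / R_total = 37 / 0.2875

Q ≈ 129 W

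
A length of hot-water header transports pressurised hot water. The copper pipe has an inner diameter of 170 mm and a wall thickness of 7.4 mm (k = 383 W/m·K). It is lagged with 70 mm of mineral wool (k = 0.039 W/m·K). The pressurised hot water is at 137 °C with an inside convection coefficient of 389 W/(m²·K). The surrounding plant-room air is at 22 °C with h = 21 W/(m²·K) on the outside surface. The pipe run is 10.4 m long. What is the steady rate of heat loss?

Per-layer cylindrical resistances, series-summed:
R_inner film = 1/(h_i·2πr₁L) = 1/(389×2π×0.085×10.4) = 4.628×10^-4 K/W
R_copper pipe wall = ln(92.4/85)/(2π×383×10.4) = 3.335×10^-6 K/W
R_mineral wool = ln(162.4/92.4)/(2π×0.039×10.4) = 0.2213 K/W
R_outer film = 1/(h_o·2πr_oL) = 1/(21×2π×0.1624×10.4) = 0.004487 K/W
R_total = 0.2262 K/W
Q = ΔT/R_total = 115/0.2262

Q ≈ 508 W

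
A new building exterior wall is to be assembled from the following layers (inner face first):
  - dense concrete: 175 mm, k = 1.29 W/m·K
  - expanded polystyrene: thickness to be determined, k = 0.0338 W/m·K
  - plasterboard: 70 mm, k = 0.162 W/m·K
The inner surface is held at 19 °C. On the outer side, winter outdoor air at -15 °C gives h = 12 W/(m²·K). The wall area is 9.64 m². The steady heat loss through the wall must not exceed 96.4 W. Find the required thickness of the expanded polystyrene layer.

Using the resistance-network approach (series):
R_dense concrete = L/(kA) = 0.175/(1.29×9.64) = 0.01407 K/W
R_plasterboard = L/(kA) = 0.07/(0.162×9.64) = 0.04482 K/W
R_outer film = 1/(h_o·A) = 1/(12×9.64) = 0.008645 K/W
Sum of the known resistances R_other = 0.06754 K/W
Required total resistance R_tot = ΔT/Q_allow = 34/96.4 = 0.3527 K/W
R_expanded polystyrene = R_tot − R_other = 0.2852 K/W
L = R·k·A = 0.2852×0.0338×9.64

L ≈ 92.9 mm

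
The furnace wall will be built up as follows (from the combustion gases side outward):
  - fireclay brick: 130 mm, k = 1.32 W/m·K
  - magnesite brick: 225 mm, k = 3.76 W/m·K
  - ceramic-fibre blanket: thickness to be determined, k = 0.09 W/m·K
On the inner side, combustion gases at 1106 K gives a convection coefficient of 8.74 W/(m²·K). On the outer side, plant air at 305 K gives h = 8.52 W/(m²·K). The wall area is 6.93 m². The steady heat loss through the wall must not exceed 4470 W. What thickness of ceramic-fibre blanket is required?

L ≈ 76.7 mm

Thermal resistances in series:
R_inner film = 1/(h_i·A) = 1/(8.74×6.93) = 0.01651 K/W
R_fireclay brick = L/(kA) = 0.13/(1.32×6.93) = 0.01421 K/W
R_magnesite brick = L/(kA) = 0.225/(3.76×6.93) = 0.008635 K/W
R_outer film = 1/(h_o·A) = 1/(8.52×6.93) = 0.01694 K/W
Sum of the known resistances R_other = 0.05629 K/W
Required total resistance R_tot = ΔT/Q_allow = 801/4470 = 0.1792 K/W
R_ceramic-fibre blanket = R_tot − R_other = 0.1229 K/W
L = R·k·A = 0.1229×0.09×6.93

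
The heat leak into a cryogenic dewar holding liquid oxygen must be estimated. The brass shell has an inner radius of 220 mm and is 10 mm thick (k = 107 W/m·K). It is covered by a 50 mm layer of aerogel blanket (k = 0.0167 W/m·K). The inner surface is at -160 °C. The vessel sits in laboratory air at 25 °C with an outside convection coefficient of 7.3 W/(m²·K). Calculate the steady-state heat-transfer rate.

For a spherical shell R = (1/r₁ − 1/r₂)/(4πk); film R = 1/(h·4πr²). In series:
R_brass shell = (1/0.22 − 1/0.23)/(4π×107) = 1.47×10^-4 K/W
R_aerogel blanket = (1/0.23 − 1/0.28)/(4π×0.0167) = 3.7 K/W
R_outer film = 1/(h·4πr_o²) = 1/(7.3×4π×0.28²) = 0.139 K/W
R_total = 3.839 K/W
Q = ΔT/R_total = 185/3.839

Q ≈ 48.2 W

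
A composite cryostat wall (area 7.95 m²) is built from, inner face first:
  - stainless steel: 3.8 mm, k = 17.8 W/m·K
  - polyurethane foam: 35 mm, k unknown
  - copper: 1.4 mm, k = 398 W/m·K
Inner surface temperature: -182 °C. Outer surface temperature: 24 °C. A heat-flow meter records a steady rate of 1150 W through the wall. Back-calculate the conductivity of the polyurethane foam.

k ≈ 0.0246 W/(m·K)

Series thermal resistances:
R_stainless steel = L/(kA) = 0.0038/(17.8×7.95) = 2.685×10^-5 K/W
R_copper = L/(kA) = 0.0014/(398×7.95) = 4.425×10^-7 K/W
Sum of known resistances R_other = 2.73×10^-5 K/W
Total R = ΔT/Q = 206/1150 = 0.1791 K/W
R_polyurethane foam = R_total − R_other = 0.1791 K/W
k = L/(R·A) = 0.035/(0.1791×7.95)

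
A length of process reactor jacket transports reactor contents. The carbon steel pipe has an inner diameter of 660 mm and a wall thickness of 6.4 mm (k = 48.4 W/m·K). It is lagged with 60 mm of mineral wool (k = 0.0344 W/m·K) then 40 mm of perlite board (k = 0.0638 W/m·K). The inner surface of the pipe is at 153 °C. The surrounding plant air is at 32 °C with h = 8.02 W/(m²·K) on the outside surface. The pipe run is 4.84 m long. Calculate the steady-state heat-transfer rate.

Per-layer cylindrical resistances, series-summed:
R_carbon steel pipe wall = ln(336.4/330)/(2π×48.4×4.84) = 1.305×10^-5 K/W
R_mineral wool = ln(396.4/336.4)/(2π×0.0344×4.84) = 0.1569 K/W
R_perlite board = ln(436.4/396.4)/(2π×0.0638×4.84) = 0.04955 K/W
R_outer film = 1/(h_o·2πr_oL) = 1/(8.02×2π×0.4364×4.84) = 0.009395 K/W
R_total = 0.2158 K/W
Q = ΔT/R_total = 121/0.2158

Q ≈ 561 W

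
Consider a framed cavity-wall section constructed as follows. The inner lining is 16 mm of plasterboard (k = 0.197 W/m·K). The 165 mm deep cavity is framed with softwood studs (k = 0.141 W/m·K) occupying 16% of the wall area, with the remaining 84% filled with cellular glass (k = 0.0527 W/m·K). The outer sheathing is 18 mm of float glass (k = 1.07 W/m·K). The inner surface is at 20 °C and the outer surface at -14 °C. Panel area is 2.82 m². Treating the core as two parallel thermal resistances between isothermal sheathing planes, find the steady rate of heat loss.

Q ≈ 37.4 W

Sheathing layers in series; stud and cavity paths in parallel between them.
R_inner = 0.016/(0.197×2.82) = 0.0288 K/W
R_stud  = 0.165/(0.141×0.16×2.82) = 2.594 K/W
R_cav   = 0.165/(0.0527×0.84×2.82) = 1.322 K/W
1/R_core = 1/R_stud + 1/R_cav → R_core = 0.8755 K/W
R_outer = 0.018/(1.07×2.82) = 0.005965 K/W
R_total = 0.9103 K/W
Q = ΔT/R_total = 34/0.9103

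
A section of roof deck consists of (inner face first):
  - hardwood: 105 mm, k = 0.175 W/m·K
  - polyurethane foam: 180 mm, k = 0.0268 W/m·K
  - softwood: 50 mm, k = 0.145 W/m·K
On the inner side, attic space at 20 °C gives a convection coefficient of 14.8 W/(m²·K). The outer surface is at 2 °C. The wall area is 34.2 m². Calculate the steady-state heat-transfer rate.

Series thermal resistances:
R_inner film = 1/(h_i·A) = 1/(14.8×34.2) = 0.001976 K/W
R_hardwood = L/(kA) = 0.105/(0.175×34.2) = 0.01754 K/W
R_polyurethane foam = L/(kA) = 0.18/(0.0268×34.2) = 0.1964 K/W
R_softwood = L/(kA) = 0.05/(0.145×34.2) = 0.01008 K/W
R_total = 0.226 K/W
Q = ΔT / R_total = 18 / 0.226

Q ≈ 79.7 W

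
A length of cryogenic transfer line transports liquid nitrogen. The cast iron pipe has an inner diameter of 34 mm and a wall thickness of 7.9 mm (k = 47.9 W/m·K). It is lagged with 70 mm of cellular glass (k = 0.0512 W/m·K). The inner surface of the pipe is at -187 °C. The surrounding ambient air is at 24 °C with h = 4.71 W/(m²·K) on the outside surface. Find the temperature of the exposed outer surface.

T ≈ 7.36 °C

Cylindrical conduction, so R = ln(r₂/r₁)/(2πkL) per layer, in series:
R_cast iron pipe wall = ln(24.9/17)/(2π×47.9×1) = 0.001268 K/W
R_cellular glass = ln(94.9/24.9)/(2π×0.0512×1) = 4.159 K/W
R_outer film = 1/(h_o·2πr_oL) = 1/(4.71×2π×0.0949×1) = 0.3561 K/W
R_total = 4.516 K/W
Q = ΔT/R_total = 211/4.516
Q = 46.7 W/m
T_interface = T_inner + Q·ΣR(inner→interface) = -187 + 46.7×4.16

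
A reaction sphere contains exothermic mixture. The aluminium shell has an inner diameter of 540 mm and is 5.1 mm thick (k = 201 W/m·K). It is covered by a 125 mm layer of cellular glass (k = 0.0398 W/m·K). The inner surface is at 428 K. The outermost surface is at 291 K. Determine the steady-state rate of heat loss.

Q ≈ 60.3 W

Radial (spherical) resistances in series:
R_aluminium shell = (1/0.27 − 1/0.2751)/(4π×201) = 2.718×10^-5 K/W
R_cellular glass = (1/0.2751 − 1/0.4001)/(4π×0.0398) = 2.271 K/W
R_total = 2.271 K/W
Q = ΔT/R_total = 137/2.271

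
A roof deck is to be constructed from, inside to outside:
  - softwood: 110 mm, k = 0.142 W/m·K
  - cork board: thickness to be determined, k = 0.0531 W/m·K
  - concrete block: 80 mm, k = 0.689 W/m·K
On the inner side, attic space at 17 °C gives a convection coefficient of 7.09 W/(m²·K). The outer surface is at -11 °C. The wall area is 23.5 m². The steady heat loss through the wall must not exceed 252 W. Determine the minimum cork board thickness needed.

L ≈ 83.9 mm

Using the resistance-network approach (series):
R_inner film = 1/(h_i·A) = 1/(7.09×23.5) = 0.006002 K/W
R_softwood = L/(kA) = 0.11/(0.142×23.5) = 0.03296 K/W
R_concrete block = L/(kA) = 0.08/(0.689×23.5) = 0.004941 K/W
Sum of the known resistances R_other = 0.04391 K/W
Required total resistance R_tot = ΔT/Q_allow = 28/252 = 0.1111 K/W
R_cork board = R_tot − R_other = 0.0672 K/W
L = R·k·A = 0.0672×0.0531×23.5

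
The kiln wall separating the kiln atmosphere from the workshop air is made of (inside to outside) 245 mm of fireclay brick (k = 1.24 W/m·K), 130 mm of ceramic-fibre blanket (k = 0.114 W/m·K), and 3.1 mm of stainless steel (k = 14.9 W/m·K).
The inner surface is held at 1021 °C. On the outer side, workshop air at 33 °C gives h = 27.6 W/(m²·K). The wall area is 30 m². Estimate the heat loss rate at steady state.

Using the resistance-network approach (series):
R_fireclay brick = L/(kA) = 0.245/(1.24×30) = 0.006586 K/W
R_ceramic-fibre blanket = L/(kA) = 0.13/(0.114×30) = 0.03801 K/W
R_stainless steel = L/(kA) = 0.0031/(14.9×30) = 6.935×10^-6 K/W
R_outer film = 1/(h_o·A) = 1/(27.6×30) = 0.001208 K/W
R_total = 0.04581 K/W
Q = ΔT / R_total = 988 / 0.04581

Q ≈ 21600 W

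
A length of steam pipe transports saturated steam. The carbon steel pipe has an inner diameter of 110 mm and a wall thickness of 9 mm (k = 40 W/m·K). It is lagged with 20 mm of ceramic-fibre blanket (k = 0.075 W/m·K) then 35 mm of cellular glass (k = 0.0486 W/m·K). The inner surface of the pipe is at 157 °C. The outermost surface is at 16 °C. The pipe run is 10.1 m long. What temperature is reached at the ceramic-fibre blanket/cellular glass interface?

T ≈ 110 °C

Cylindrical conduction, so R = ln(r₂/r₁)/(2πkL) per layer, in series:
R_carbon steel pipe wall = ln(64/55)/(2π×40×10.1) = 5.97×10^-5 K/W
R_ceramic-fibre blanket = ln(84/64)/(2π×0.075×10.1) = 0.05713 K/W
R_cellular glass = ln(119/84)/(2π×0.0486×10.1) = 0.1129 K/W
R_total = 0.1701 K/W
Q = ΔT/R_total = 141/0.1701
Q = 829 W
T_interface = T_inner − Q·ΣR(inner→interface) = 157 − 829×0.05719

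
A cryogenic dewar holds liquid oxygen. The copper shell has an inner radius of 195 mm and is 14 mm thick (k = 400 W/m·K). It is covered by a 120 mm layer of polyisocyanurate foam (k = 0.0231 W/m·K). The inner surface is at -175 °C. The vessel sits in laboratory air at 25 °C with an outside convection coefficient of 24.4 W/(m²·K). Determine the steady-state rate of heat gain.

Q ≈ 33.1 W

Spherical conduction: R = (1/r_in − 1/r_out)/(4πk) per layer; series-sum.
R_copper shell = (1/0.195 − 1/0.209)/(4π×400) = 6.834×10^-5 K/W
R_polyisocyanurate foam = (1/0.209 − 1/0.329)/(4π×0.0231) = 6.012 K/W
R_outer film = 1/(h·4πr_o²) = 1/(24.4×4π×0.329²) = 0.03013 K/W
R_total = 6.042 K/W
Q = ΔT/R_total = 200/6.042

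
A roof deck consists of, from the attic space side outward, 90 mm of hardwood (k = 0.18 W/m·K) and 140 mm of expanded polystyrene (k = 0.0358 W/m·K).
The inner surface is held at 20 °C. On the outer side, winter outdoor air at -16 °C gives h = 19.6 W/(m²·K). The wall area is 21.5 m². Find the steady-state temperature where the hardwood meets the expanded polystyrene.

Using the resistance-network approach (series):
R_hardwood = L/(kA) = 0.09/(0.18×21.5) = 0.02326 K/W
R_expanded polystyrene = L/(kA) = 0.14/(0.0358×21.5) = 0.1819 K/W
R_outer film = 1/(h_o·A) = 1/(19.6×21.5) = 0.002373 K/W
R_total = 0.2075 K/W;  Q = ΔT/R_total = 36/0.2075 = 173.5 W
T_interface = T_inner − Q·ΣR(inner→interface) = 20 − 173×0.02326

T ≈ 16 °C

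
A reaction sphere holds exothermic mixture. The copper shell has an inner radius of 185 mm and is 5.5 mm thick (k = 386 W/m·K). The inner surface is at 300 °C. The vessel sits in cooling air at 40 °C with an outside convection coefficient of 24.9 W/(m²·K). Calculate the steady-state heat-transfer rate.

For a spherical shell R = (1/r₁ − 1/r₂)/(4πk); film R = 1/(h·4πr²). In series:
R_copper shell = (1/0.185 − 1/0.1905)/(4π×386) = 3.217×10^-5 K/W
R_outer film = 1/(h·4πr_o²) = 1/(24.9×4π×0.1905²) = 0.08806 K/W
R_total = 0.0881 K/W
Q = ΔT/R_total = 260/0.0881

Q ≈ 2950 W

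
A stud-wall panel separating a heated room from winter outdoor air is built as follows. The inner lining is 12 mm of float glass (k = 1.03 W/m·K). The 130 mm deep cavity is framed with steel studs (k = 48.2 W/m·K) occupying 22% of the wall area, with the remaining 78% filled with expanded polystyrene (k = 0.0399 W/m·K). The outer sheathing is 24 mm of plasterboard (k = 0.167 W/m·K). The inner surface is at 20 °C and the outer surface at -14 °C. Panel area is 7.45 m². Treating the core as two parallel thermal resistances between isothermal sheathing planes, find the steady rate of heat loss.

Q ≈ 1510 W

Sheathing layers in series; stud and cavity paths in parallel between them.
R_inner = 0.012/(1.03×7.45) = 0.001564 K/W
R_stud  = 0.13/(48.2×0.22×7.45) = 0.001646 K/W
R_cav   = 0.13/(0.0399×0.78×7.45) = 0.5607 K/W
1/R_core = 1/R_stud + 1/R_cav → R_core = 0.001641 K/W
R_outer = 0.024/(0.167×7.45) = 0.01929 K/W
R_total = 0.02249 K/W
Q = ΔT/R_total = 34/0.02249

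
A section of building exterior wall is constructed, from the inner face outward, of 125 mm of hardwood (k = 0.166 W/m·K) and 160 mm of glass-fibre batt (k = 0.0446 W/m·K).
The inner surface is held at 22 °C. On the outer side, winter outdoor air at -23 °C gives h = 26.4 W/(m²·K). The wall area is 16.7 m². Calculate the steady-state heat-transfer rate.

Using the resistance-network approach (series):
R_hardwood = L/(kA) = 0.125/(0.166×16.7) = 0.04509 K/W
R_glass-fibre batt = L/(kA) = 0.16/(0.0446×16.7) = 0.2148 K/W
R_outer film = 1/(h_o·A) = 1/(26.4×16.7) = 0.002268 K/W
R_total = 0.2622 K/W
Q = ΔT / R_total = 45 / 0.2622

Q ≈ 172 W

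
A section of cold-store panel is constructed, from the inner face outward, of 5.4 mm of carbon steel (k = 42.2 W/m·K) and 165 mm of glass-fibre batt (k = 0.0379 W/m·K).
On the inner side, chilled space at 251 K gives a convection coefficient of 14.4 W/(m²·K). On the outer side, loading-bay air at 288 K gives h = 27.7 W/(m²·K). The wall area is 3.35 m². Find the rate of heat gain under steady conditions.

Model the wall as resistances in series:
R_inner film = 1/(h_i·A) = 1/(14.4×3.35) = 0.02073 K/W
R_carbon steel = L/(kA) = 0.0054/(42.2×3.35) = 3.82×10^-5 K/W
R_glass-fibre batt = L/(kA) = 0.165/(0.0379×3.35) = 1.3 K/W
R_outer film = 1/(h_o·A) = 1/(27.7×3.35) = 0.01078 K/W
R_total = 1.331 K/W
Q = ΔT / R_total = 37 / 1.331

Q ≈ 27.8 W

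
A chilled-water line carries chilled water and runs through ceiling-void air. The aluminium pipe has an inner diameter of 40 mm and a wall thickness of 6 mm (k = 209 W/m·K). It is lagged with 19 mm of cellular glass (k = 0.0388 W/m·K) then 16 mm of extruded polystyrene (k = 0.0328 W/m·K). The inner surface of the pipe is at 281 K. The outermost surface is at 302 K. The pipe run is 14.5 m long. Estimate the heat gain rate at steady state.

Radial resistances (cylindrical: R_cond = ln(r_o/r_i)/(2πkL), R_conv = 1/(h·2πrL)):
R_aluminium pipe wall = ln(26/20)/(2π×209×14.5) = 1.378×10^-5 K/W
R_cellular glass = ln(45/26)/(2π×0.0388×14.5) = 0.1552 K/W
R_extruded polystyrene = ln(61/45)/(2π×0.0328×14.5) = 0.1018 K/W
R_total = 0.257 K/W
Q = ΔT/R_total = 21/0.257

Q ≈ 81.7 W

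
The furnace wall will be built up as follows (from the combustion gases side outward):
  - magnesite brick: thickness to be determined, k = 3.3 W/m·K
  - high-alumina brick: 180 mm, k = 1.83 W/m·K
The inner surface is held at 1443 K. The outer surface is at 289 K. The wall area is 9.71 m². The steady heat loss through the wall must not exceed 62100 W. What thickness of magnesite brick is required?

L ≈ 271 mm

Treating each layer as a thermal resistance in series:
R_high-alumina brick = L/(kA) = 0.18/(1.83×9.71) = 0.01013 K/W
Sum of the known resistances R_other = 0.01013 K/W
Required total resistance R_tot = ΔT/Q_allow = 1154/62100 = 0.01858 K/W
R_magnesite brick = R_tot − R_other = 0.008453 K/W
L = R·k·A = 0.008453×3.3×9.71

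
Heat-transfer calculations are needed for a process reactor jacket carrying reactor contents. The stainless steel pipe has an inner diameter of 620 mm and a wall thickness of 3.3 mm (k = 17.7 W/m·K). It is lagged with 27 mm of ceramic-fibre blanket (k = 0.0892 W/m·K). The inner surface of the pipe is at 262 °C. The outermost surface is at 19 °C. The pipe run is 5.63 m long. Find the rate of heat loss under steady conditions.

Treating each annulus and film as a series resistance:
R_stainless steel pipe wall = ln(313.3/310)/(2π×17.7×5.63) = 1.691×10^-5 K/W
R_ceramic-fibre blanket = ln(340.3/313.3)/(2π×0.0892×5.63) = 0.0262 K/W
R_total = 0.02622 K/W
Q = ΔT/R_total = 243/0.02622

Q ≈ 9270 W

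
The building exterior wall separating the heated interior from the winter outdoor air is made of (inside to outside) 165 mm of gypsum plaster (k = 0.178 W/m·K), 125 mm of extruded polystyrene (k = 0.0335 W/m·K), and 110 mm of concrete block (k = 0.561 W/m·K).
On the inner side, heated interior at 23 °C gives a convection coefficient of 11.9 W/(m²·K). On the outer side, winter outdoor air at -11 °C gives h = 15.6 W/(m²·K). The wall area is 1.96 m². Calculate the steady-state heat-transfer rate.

Q ≈ 13.3 W

Model the wall as resistances in series:
R_inner film = 1/(h_i·A) = 1/(11.9×1.96) = 0.04287 K/W
R_gypsum plaster = L/(kA) = 0.165/(0.178×1.96) = 0.4729 K/W
R_extruded polystyrene = L/(kA) = 0.125/(0.0335×1.96) = 1.904 K/W
R_concrete block = L/(kA) = 0.11/(0.561×1.96) = 0.1 K/W
R_outer film = 1/(h_o·A) = 1/(15.6×1.96) = 0.03271 K/W
R_total = 2.552 K/W
Q = ΔT / R_total = 34 / 2.552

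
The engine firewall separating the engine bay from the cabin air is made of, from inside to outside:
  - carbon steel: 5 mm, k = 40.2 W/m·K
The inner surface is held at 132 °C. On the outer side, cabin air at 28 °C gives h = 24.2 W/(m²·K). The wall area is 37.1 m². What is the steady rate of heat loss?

Thermal resistances in series:
R_carbon steel = L/(kA) = 0.005/(40.2×37.1) = 3.353×10^-6 K/W
R_outer film = 1/(h_o·A) = 1/(24.2×37.1) = 0.001114 K/W
R_total = 0.001117 K/W
Q = ΔT / R_total = 104 / 0.001117

Q ≈ 93100 W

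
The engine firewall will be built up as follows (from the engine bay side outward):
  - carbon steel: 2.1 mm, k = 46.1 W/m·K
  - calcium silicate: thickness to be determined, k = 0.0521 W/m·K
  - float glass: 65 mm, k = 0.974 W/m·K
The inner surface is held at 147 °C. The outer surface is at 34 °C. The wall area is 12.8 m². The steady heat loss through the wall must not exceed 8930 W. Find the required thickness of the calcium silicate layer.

L ≈ 4.96 mm

Using the resistance-network approach (series):
R_carbon steel = L/(kA) = 0.0021/(46.1×12.8) = 3.559×10^-6 K/W
R_float glass = L/(kA) = 0.065/(0.974×12.8) = 0.005214 K/W
Sum of the known resistances R_other = 0.005217 K/W
Required total resistance R_tot = ΔT/Q_allow = 113/8930 = 0.01265 K/W
R_calcium silicate = R_tot − R_other = 0.007437 K/W
L = R·k·A = 0.007437×0.0521×12.8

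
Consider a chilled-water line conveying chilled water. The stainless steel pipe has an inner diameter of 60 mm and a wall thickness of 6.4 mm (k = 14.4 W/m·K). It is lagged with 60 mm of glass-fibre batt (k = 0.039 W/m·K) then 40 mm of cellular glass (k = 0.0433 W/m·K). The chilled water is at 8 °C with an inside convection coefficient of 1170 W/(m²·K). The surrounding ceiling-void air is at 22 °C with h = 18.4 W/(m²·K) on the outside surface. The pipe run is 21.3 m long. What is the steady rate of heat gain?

Radial resistances (cylindrical: R_cond = ln(r_o/r_i)/(2πkL), R_conv = 1/(h·2πrL)):
R_inner film = 1/(h_i·2πr₁L) = 1/(1170×2π×0.03×21.3) = 2.129×10^-4 K/W
R_stainless steel pipe wall = ln(36.4/30)/(2π×14.4×21.3) = 1.003×10^-4 K/W
R_glass-fibre batt = ln(96.4/36.4)/(2π×0.039×21.3) = 0.1866 K/W
R_cellular glass = ln(136.4/96.4)/(2π×0.0433×21.3) = 0.05989 K/W
R_outer film = 1/(h_o·2πr_oL) = 1/(18.4×2π×0.1364×21.3) = 0.002977 K/W
R_total = 0.2498 K/W
Q = ΔT/R_total = 14/0.2498

Q ≈ 56 W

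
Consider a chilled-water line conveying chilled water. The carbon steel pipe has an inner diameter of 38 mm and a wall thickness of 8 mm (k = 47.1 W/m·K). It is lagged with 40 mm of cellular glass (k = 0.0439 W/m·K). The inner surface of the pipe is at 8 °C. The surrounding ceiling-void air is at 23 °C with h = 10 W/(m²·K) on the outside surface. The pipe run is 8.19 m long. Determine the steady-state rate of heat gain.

For a radial system each layer contributes R = ln(r_out/r_in)/(2πkL); films add R = 1/(hA).
R_carbon steel pipe wall = ln(27/19)/(2π×47.1×8.19) = 1.45×10^-4 K/W
R_cellular glass = ln(67/27)/(2π×0.0439×8.19) = 0.4023 K/W
R_outer film = 1/(h_o·2πr_oL) = 1/(10×2π×0.067×8.19) = 0.029 K/W
R_total = 0.4315 K/W
Q = ΔT/R_total = 15/0.4315

Q ≈ 34.8 W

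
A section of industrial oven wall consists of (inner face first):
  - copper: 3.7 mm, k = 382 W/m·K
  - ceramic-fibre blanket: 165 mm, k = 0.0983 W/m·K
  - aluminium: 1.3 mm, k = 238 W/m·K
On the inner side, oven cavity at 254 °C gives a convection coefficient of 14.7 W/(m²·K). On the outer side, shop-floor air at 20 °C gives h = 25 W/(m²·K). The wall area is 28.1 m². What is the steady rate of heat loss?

Q ≈ 3680 W

Treating each layer as a thermal resistance in series:
R_inner film = 1/(h_i·A) = 1/(14.7×28.1) = 0.002421 K/W
R_copper = L/(kA) = 0.0037/(382×28.1) = 3.447×10^-7 K/W
R_ceramic-fibre blanket = L/(kA) = 0.165/(0.0983×28.1) = 0.05973 K/W
R_aluminium = L/(kA) = 0.0013/(238×28.1) = 1.944×10^-7 K/W
R_outer film = 1/(h_o·A) = 1/(25×28.1) = 0.001423 K/W
R_total = 0.06358 K/W
Q = ΔT / R_total = 234 / 0.06358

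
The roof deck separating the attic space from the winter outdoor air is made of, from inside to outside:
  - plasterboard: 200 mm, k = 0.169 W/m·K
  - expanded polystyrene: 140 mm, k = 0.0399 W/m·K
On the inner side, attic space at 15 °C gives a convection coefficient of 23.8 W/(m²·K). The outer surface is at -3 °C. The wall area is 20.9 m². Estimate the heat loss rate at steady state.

Q ≈ 79.5 W

Series thermal resistances:
R_inner film = 1/(h_i·A) = 1/(23.8×20.9) = 0.00201 K/W
R_plasterboard = L/(kA) = 0.2/(0.169×20.9) = 0.05662 K/W
R_expanded polystyrene = L/(kA) = 0.14/(0.0399×20.9) = 0.1679 K/W
R_total = 0.2265 K/W
Q = ΔT / R_total = 18 / 0.2265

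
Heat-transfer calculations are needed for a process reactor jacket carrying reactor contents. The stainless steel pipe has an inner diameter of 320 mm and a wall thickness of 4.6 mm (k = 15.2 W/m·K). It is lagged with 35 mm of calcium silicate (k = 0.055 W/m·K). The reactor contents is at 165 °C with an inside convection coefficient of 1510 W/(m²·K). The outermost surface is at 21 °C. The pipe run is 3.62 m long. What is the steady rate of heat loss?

Q ≈ 933 W

Treating each annulus and film as a series resistance:
R_inner film = 1/(h_i·2πr₁L) = 1/(1510×2π×0.16×3.62) = 1.82×10^-4 K/W
R_stainless steel pipe wall = ln(164.6/160)/(2π×15.2×3.62) = 8.199×10^-5 K/W
R_calcium silicate = ln(199.6/164.6)/(2π×0.055×3.62) = 0.1541 K/W
R_total = 0.1544 K/W
Q = ΔT/R_total = 144/0.1544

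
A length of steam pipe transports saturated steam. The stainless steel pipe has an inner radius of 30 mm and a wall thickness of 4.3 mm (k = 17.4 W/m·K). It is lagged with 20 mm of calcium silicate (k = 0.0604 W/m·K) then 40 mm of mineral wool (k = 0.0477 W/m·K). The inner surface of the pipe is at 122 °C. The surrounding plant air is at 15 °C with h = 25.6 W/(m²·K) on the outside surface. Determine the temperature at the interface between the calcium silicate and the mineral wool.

T ≈ 80.4 °C

Cylindrical conduction, so R = ln(r₂/r₁)/(2πkL) per layer, in series:
R_stainless steel pipe wall = ln(34.3/30)/(2π×17.4×1) = 0.001225 K/W
R_calcium silicate = ln(54.3/34.3)/(2π×0.0604×1) = 1.21 K/W
R_mineral wool = ln(94.3/54.3)/(2π×0.0477×1) = 1.842 K/W
R_outer film = 1/(h_o·2πr_oL) = 1/(25.6×2π×0.0943×1) = 0.06593 K/W
R_total = 3.119 K/W
Q = ΔT/R_total = 107/3.119
Q = 34.3 W/m
T_interface = T_inner − Q·ΣR(inner→interface) = 122 − 34.3×1.212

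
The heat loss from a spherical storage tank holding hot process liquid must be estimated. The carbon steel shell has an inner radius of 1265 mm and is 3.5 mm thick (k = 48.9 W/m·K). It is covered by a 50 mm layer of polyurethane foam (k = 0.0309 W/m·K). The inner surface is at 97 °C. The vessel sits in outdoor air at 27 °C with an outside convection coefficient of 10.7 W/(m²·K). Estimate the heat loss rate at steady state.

Spherical conduction: R = (1/r_in − 1/r_out)/(4πk) per layer; series-sum.
R_carbon steel shell = (1/1.265 − 1/1.2685)/(4π×48.9) = 3.55×10^-6 K/W
R_polyurethane foam = (1/1.2685 − 1/1.3185)/(4π×0.0309) = 0.07699 K/W
R_outer film = 1/(h·4πr_o²) = 1/(10.7×4π×1.3185²) = 0.004278 K/W
R_total = 0.08127 K/W
Q = ΔT/R_total = 70/0.08127

Q ≈ 861 W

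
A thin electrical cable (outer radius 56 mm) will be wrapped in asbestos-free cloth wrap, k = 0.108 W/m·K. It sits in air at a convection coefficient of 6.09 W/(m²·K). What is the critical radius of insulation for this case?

r_cr ≈ 17.7 mm

For a cylinder r_cr = k/h = 0.108/6.09
r_cr = 17.7 mm; since the bare radius (56 mm) is above r_cr, any added insulation will reduce heat loss.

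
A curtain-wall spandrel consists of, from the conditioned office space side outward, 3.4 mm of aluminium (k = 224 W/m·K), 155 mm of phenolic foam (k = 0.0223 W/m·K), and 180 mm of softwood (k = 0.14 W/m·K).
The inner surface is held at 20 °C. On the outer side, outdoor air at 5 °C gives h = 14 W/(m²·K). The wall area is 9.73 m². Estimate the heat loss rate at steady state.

Q ≈ 17.6 W

Model the wall as resistances in series:
R_aluminium = L/(kA) = 0.0034/(224×9.73) = 1.56×10^-6 K/W
R_phenolic foam = L/(kA) = 0.155/(0.0223×9.73) = 0.7144 K/W
R_softwood = L/(kA) = 0.18/(0.14×9.73) = 0.1321 K/W
R_outer film = 1/(h_o·A) = 1/(14×9.73) = 0.007341 K/W
R_total = 0.8538 K/W
Q = ΔT / R_total = 15 / 0.8538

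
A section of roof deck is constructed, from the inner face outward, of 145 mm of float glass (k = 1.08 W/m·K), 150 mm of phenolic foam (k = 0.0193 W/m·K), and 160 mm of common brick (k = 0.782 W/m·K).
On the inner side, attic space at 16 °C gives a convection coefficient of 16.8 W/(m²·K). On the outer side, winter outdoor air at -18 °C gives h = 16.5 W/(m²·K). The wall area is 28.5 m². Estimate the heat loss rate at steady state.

Treating each layer as a thermal resistance in series:
R_inner film = 1/(h_i·A) = 1/(16.8×28.5) = 0.002089 K/W
R_float glass = L/(kA) = 0.145/(1.08×28.5) = 0.004711 K/W
R_phenolic foam = L/(kA) = 0.15/(0.0193×28.5) = 0.2727 K/W
R_common brick = L/(kA) = 0.16/(0.782×28.5) = 0.007179 K/W
R_outer film = 1/(h_o·A) = 1/(16.5×28.5) = 0.002127 K/W
R_total = 0.2888 K/W
Q = ΔT / R_total = 34 / 0.2888

Q ≈ 118 W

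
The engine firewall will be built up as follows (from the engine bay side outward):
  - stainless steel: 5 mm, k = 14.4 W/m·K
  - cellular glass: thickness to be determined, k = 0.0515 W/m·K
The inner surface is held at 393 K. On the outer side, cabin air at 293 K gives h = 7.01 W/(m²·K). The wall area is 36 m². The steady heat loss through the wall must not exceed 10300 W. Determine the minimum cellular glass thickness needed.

L ≈ 10.6 mm

Series thermal resistances:
R_stainless steel = L/(kA) = 0.005/(14.4×36) = 9.645×10^-6 K/W
R_outer film = 1/(h_o·A) = 1/(7.01×36) = 0.003963 K/W
Sum of the known resistances R_other = 0.003972 K/W
Required total resistance R_tot = ΔT/Q_allow = 100/10300 = 0.009709 K/W
R_cellular glass = R_tot − R_other = 0.005736 K/W
L = R·k·A = 0.005736×0.0515×36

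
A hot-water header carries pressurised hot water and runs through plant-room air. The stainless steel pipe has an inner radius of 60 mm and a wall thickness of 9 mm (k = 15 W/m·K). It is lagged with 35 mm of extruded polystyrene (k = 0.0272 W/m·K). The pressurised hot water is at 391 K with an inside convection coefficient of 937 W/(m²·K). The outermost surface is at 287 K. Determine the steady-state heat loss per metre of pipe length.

Radial resistances (cylindrical: R_cond = ln(r_o/r_i)/(2πkL), R_conv = 1/(h·2πrL)):
R_inner film = 1/(h_i·2πr₁L) = 1/(937×2π×0.06×1) = 0.002831 K/W
R_stainless steel pipe wall = ln(69/60)/(2π×15×1) = 0.001483 K/W
R_extruded polystyrene = ln(104/69)/(2π×0.0272×1) = 2.401 K/W
R_total = 2.405 K/W
Q = ΔT/R_total = 104/2.405

q′ ≈ 43.2 W/m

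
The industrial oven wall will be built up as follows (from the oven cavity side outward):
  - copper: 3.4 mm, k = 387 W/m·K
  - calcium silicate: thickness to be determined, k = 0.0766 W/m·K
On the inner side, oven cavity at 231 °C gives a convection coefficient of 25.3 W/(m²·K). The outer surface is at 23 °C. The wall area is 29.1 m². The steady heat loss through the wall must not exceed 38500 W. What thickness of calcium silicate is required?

Series thermal resistances:
R_inner film = 1/(h_i·A) = 1/(25.3×29.1) = 0.001358 K/W
R_copper = L/(kA) = 0.0034/(387×29.1) = 3.019×10^-7 K/W
Sum of the known resistances R_other = 0.001359 K/W
Required total resistance R_tot = ΔT/Q_allow = 208/38500 = 0.005403 K/W
R_calcium silicate = R_tot − R_other = 0.004044 K/W
L = R·k·A = 0.004044×0.0766×29.1

L ≈ 9.01 mm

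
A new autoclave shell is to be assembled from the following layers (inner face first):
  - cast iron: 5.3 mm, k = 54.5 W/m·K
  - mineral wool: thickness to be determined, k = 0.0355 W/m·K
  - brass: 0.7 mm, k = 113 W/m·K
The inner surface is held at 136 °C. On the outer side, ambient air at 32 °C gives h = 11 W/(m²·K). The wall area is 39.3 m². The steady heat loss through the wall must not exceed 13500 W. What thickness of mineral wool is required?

Series thermal resistances:
R_cast iron = L/(kA) = 0.0053/(54.5×39.3) = 2.474×10^-6 K/W
R_brass = L/(kA) = 0.0007/(113×39.3) = 1.576×10^-7 K/W
R_outer film = 1/(h_o·A) = 1/(11×39.3) = 0.002313 K/W
Sum of the known resistances R_other = 0.002316 K/W
Required total resistance R_tot = ΔT/Q_allow = 104/13500 = 0.007704 K/W
R_mineral wool = R_tot − R_other = 0.005388 K/W
L = R·k·A = 0.005388×0.0355×39.3

L ≈ 7.52 mm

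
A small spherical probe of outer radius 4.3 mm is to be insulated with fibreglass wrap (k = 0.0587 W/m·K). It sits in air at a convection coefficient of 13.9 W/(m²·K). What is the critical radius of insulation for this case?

r_cr ≈ 8.45 mm

For a sphere r_cr = 2k/h = 2×0.0587/13.9
r_cr = 8.45 mm; since the bare radius (4.3 mm) is below r_cr, adding a thin layer of insulation will *increase* heat loss.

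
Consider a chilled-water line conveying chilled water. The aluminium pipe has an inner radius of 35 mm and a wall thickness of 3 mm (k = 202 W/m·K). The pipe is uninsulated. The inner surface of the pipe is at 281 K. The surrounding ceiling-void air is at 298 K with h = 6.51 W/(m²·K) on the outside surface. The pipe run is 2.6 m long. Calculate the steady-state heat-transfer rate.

Q ≈ 68.7 W

Treating each annulus and film as a series resistance:
R_aluminium pipe wall = ln(38/35)/(2π×202×2.6) = 2.492×10^-5 K/W
R_outer film = 1/(h_o·2πr_oL) = 1/(6.51×2π×0.038×2.6) = 0.2474 K/W
R_total = 0.2475 K/W
Q = ΔT/R_total = 17/0.2475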